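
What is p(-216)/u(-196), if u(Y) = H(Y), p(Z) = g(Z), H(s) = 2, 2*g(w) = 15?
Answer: 15/4 ≈ 3.7500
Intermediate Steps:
g(w) = 15/2 (g(w) = (½)*15 = 15/2)
p(Z) = 15/2
u(Y) = 2
p(-216)/u(-196) = (15/2)/2 = (15/2)*(½) = 15/4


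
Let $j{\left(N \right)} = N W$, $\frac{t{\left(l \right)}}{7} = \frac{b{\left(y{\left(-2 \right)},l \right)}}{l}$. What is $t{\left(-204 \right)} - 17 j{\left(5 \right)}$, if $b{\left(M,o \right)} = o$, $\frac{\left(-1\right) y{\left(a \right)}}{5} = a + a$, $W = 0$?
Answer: $7$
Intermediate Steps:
$y{\left(a \right)} = - 10 a$ ($y{\left(a \right)} = - 5 \left(a + a\right) = - 5 \cdot 2 a = - 10 a$)
$t{\left(l \right)} = 7$ ($t{\left(l \right)} = 7 \frac{l}{l} = 7 \cdot 1 = 7$)
$j{\left(N \right)} = 0$ ($j{\left(N \right)} = N 0 = 0$)
$t{\left(-204 \right)} - 17 j{\left(5 \right)} = 7 - 17 \cdot 0 = 7 - 0 = 7 + 0 = 7$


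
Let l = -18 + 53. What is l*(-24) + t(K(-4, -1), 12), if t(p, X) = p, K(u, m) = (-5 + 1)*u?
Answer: -824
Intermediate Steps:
K(u, m) = -4*u
l = 35
l*(-24) + t(K(-4, -1), 12) = 35*(-24) - 4*(-4) = -840 + 16 = -824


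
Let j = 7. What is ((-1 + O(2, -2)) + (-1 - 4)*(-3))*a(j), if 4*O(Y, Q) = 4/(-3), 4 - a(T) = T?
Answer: -41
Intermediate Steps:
a(T) = 4 - T
O(Y, Q) = -1/3 (O(Y, Q) = (4/(-3))/4 = (4*(-1/3))/4 = (1/4)*(-4/3) = -1/3)
((-1 + O(2, -2)) + (-1 - 4)*(-3))*a(j) = ((-1 - 1/3) + (-1 - 4)*(-3))*(4 - 1*7) = (-4/3 - 5*(-3))*(4 - 7) = (-4/3 + 15)*(-3) = (41/3)*(-3) = -41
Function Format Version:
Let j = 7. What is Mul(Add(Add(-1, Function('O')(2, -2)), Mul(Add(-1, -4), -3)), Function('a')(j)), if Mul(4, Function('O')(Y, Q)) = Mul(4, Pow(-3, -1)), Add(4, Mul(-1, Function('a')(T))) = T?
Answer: -41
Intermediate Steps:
Function('a')(T) = Add(4, Mul(-1, T))
Function('O')(Y, Q) = Rational(-1, 3) (Function('O')(Y, Q) = Mul(Rational(1, 4), Mul(4, Pow(-3, -1))) = Mul(Rational(1, 4), Mul(4, Rational(-1, 3))) = Mul(Rational(1, 4), Rational(-4, 3)) = Rational(-1, 3))
Mul(Add(Add(-1, Function('O')(2, -2)), Mul(Add(-1, -4), -3)), Function('a')(j)) = Mul(Add(Add(-1, Rational(-1, 3)), Mul(Add(-1, -4), -3)), Add(4, Mul(-1, 7))) = Mul(Add(Rational(-4, 3), Mul(-5, -3)), Add(4, -7)) = Mul(Add(Rational(-4, 3), 15), -3) = Mul(Rational(41, 3), -3) = -41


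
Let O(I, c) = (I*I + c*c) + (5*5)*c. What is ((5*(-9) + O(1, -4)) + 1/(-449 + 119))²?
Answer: 1784302081/108900 ≈ 16385.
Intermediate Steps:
O(I, c) = I² + c² + 25*c (O(I, c) = (I² + c²) + 25*c = I² + c² + 25*c)
((5*(-9) + O(1, -4)) + 1/(-449 + 119))² = ((5*(-9) + (1² + (-4)² + 25*(-4))) + 1/(-449 + 119))² = ((-45 + (1 + 16 - 100)) + 1/(-330))² = ((-45 - 83) - 1/330)² = (-128 - 1/330)² = (-42241/330)² = 1784302081/108900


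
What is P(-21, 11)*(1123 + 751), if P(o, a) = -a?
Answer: -20614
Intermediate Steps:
P(-21, 11)*(1123 + 751) = (-1*11)*(1123 + 751) = -11*1874 = -20614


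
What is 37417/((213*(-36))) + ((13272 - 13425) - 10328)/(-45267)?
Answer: -7574587/1629612 ≈ -4.6481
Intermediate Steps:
37417/((213*(-36))) + ((13272 - 13425) - 10328)/(-45267) = 37417/(-7668) + (-153 - 10328)*(-1/45267) = 37417*(-1/7668) - 10481*(-1/45267) = -527/108 + 10481/45267 = -7574587/1629612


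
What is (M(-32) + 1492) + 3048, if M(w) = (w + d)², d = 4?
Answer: 5324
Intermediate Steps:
M(w) = (4 + w)² (M(w) = (w + 4)² = (4 + w)²)
(M(-32) + 1492) + 3048 = ((4 - 32)² + 1492) + 3048 = ((-28)² + 1492) + 3048 = (784 + 1492) + 3048 = 2276 + 3048 = 5324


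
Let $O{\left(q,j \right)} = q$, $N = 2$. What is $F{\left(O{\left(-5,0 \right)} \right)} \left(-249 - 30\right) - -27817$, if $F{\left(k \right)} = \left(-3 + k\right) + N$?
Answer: $29491$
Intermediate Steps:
$F{\left(k \right)} = -1 + k$ ($F{\left(k \right)} = \left(-3 + k\right) + 2 = -1 + k$)
$F{\left(O{\left(-5,0 \right)} \right)} \left(-249 - 30\right) - -27817 = \left(-1 - 5\right) \left(-249 - 30\right) - -27817 = \left(-6\right) \left(-279\right) + 27817 = 1674 + 27817 = 29491$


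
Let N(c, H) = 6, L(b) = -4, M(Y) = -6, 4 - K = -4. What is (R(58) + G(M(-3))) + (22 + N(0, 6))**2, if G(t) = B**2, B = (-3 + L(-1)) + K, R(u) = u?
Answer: 843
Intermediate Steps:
K = 8 (K = 4 - 1*(-4) = 4 + 4 = 8)
B = 1 (B = (-3 - 4) + 8 = -7 + 8 = 1)
G(t) = 1 (G(t) = 1**2 = 1)
(R(58) + G(M(-3))) + (22 + N(0, 6))**2 = (58 + 1) + (22 + 6)**2 = 59 + 28**2 = 59 + 784 = 843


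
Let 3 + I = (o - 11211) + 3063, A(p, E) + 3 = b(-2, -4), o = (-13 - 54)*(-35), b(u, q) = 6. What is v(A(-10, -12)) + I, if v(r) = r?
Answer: -5803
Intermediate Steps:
o = 2345 (o = -67*(-35) = 2345)
A(p, E) = 3 (A(p, E) = -3 + 6 = 3)
I = -5806 (I = -3 + ((2345 - 11211) + 3063) = -3 + (-8866 + 3063) = -3 - 5803 = -5806)
v(A(-10, -12)) + I = 3 - 5806 = -5803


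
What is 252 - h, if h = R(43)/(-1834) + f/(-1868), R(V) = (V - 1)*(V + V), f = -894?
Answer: 31015623/122354 ≈ 253.49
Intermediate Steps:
R(V) = 2*V*(-1 + V) (R(V) = (-1 + V)*(2*V) = 2*V*(-1 + V))
h = -182415/122354 (h = (2*43*(-1 + 43))/(-1834) - 894/(-1868) = (2*43*42)*(-1/1834) - 894*(-1/1868) = 3612*(-1/1834) + 447/934 = -258/131 + 447/934 = -182415/122354 ≈ -1.4909)
252 - h = 252 - 1*(-182415/122354) = 252 + 182415/122354 = 31015623/122354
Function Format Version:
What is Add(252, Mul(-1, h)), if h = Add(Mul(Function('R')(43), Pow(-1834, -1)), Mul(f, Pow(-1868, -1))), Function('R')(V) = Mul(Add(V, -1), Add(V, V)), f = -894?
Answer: Rational(31015623, 122354) ≈ 253.49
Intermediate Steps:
Function('R')(V) = Mul(2, V, Add(-1, V)) (Function('R')(V) = Mul(Add(-1, V), Mul(2, V)) = Mul(2, V, Add(-1, V)))
h = Rational(-182415, 122354) (h = Add(Mul(Mul(2, 43, Add(-1, 43)), Pow(-1834, -1)), Mul(-894, Pow(-1868, -1))) = Add(Mul(Mul(2, 43, 42), Rational(-1, 1834)), Mul(-894, Rational(-1, 1868))) = Add(Mul(3612, Rational(-1, 1834)), Rational(447, 934)) = Add(Rational(-258, 131), Rational(447, 934)) = Rational(-182415, 122354) ≈ -1.4909)
Add(252, Mul(-1, h)) = Add(252, Mul(-1, Rational(-182415, 122354))) = Add(252, Rational(182415, 122354)) = Rational(31015623, 122354)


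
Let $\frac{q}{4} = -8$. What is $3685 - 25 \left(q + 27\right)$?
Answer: $3810$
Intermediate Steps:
$q = -32$ ($q = 4 \left(-8\right) = -32$)
$3685 - 25 \left(q + 27\right) = 3685 - 25 \left(-32 + 27\right) = 3685 - 25 \left(-5\right) = 3685 - -125 = 3685 + 125 = 3810$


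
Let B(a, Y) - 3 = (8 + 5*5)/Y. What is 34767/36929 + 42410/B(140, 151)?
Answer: 118253444576/8973747 ≈ 13178.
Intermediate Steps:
B(a, Y) = 3 + 33/Y (B(a, Y) = 3 + (8 + 5*5)/Y = 3 + (8 + 25)/Y = 3 + 33/Y)
34767/36929 + 42410/B(140, 151) = 34767/36929 + 42410/(3 + 33/151) = 34767/36929 + 42410/(486/151) = 34767/36929 + 42410*(151/486) = 34767/36929 + 3201955/243 = 118253444576/8973747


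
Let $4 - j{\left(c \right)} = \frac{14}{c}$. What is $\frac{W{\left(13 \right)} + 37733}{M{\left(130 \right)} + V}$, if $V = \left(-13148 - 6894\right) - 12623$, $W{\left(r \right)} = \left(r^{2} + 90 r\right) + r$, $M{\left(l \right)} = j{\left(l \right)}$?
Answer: $- \frac{2540525}{2122972} \approx -1.1967$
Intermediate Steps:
$j{\left(c \right)} = 4 - \frac{14}{c}$
$M{\left(l \right)} = 4 - \frac{14}{l}$
$W{\left(r \right)} = r^{2} + 91 r$
$V = -32665$ ($V = -20042 - 12623 = -32665$)
$\frac{W{\left(13 \right)} + 37733}{M{\left(130 \right)} + V} = \frac{13 \left(91 + 13\right) + 37733}{\left(4 - \frac{14}{130}\right) - 32665} = \frac{13 \cdot 104 + 37733}{\left(4 - \frac{7}{65}\right) - 32665} = \frac{1352 + 37733}{\left(4 - \frac{7}{65}\right) - 32665} = \frac{39085}{\frac{253}{65} - 32665} = \frac{39085}{- \frac{2122972}{65}} = 39085 \left(- \frac{65}{2122972}\right) = - \frac{2540525}{2122972}$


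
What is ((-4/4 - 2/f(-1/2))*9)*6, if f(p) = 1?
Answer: -162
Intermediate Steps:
((-4/4 - 2/f(-1/2))*9)*6 = ((-4/4 - 2/1)*9)*6 = ((-4*¼ - 2*1)*9)*6 = ((-1 - 2)*9)*6 = -3*9*6 = -27*6 = -162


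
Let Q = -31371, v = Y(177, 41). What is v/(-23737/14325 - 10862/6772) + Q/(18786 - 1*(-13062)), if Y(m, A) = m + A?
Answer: -113907277010149/1679159865112 ≈ -67.836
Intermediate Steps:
Y(m, A) = A + m
v = 218 (v = 41 + 177 = 218)
v/(-23737/14325 - 10862/6772) + Q/(18786 - 1*(-13062)) = 218/(-23737/14325 - 10862/6772) - 31371/(18786 - 1*(-13062)) = 218/(-23737*1/14325 - 10862*1/6772) - 31371/(18786 + 13062) = 218/(-23737/14325 - 5431/3386) - 31371/31848 = 218/(-158172557/48504450) - 31371*1/31848 = 218*(-48504450/158172557) - 10457/10616 = -10573970100/158172557 - 10457/10616 = -113907277010149/1679159865112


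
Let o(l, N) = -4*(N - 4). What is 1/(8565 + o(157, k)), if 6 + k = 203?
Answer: 1/7793 ≈ 0.00012832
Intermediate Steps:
k = 197 (k = -6 + 203 = 197)
o(l, N) = 16 - 4*N (o(l, N) = -4*(-4 + N) = 16 - 4*N)
1/(8565 + o(157, k)) = 1/(8565 + (16 - 4*197)) = 1/(8565 + (16 - 788)) = 1/(8565 - 772) = 1/7793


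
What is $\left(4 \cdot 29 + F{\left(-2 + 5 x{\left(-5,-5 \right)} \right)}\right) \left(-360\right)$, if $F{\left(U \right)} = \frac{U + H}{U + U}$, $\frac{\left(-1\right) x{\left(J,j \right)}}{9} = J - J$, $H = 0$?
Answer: $-41940$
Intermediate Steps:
$x{\left(J,j \right)} = 0$ ($x{\left(J,j \right)} = - 9 \left(J - J\right) = \left(-9\right) 0 = 0$)
$F{\left(U \right)} = \frac{1}{2}$ ($F{\left(U \right)} = \frac{U + 0}{U + U} = \frac{U}{2 U} = U \frac{1}{2 U} = \frac{1}{2}$)
$\left(4 \cdot 29 + F{\left(-2 + 5 x{\left(-5,-5 \right)} \right)}\right) \left(-360\right) = \left(4 \cdot 29 + \frac{1}{2}\right) \left(-360\right) = \left(116 + \frac{1}{2}\right) \left(-360\right) = \frac{233}{2} \left(-360\right) = -41940$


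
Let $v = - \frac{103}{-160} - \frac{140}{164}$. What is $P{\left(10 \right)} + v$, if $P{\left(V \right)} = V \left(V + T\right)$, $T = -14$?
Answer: $- \frac{263777}{6560} \approx -40.21$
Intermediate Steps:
$v = - \frac{1377}{6560}$ ($v = \left(-103\right) \left(- \frac{1}{160}\right) - \frac{35}{41} = \frac{103}{160} - \frac{35}{41} = - \frac{1377}{6560} \approx -0.20991$)
$P{\left(V \right)} = V \left(-14 + V\right)$ ($P{\left(V \right)} = V \left(V - 14\right) = V \left(-14 + V\right)$)
$P{\left(10 \right)} + v = 10 \left(-14 + 10\right) - \frac{1377}{6560} = 10 \left(-4\right) - \frac{1377}{6560} = -40 - \frac{1377}{6560} = - \frac{263777}{6560}$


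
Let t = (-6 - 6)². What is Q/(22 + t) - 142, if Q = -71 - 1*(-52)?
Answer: -23591/166 ≈ -142.11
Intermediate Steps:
t = 144 (t = (-12)² = 144)
Q = -19 (Q = -71 + 52 = -19)
Q/(22 + t) - 142 = -19/(22 + 144) - 142 = -19/166 - 142 = -23591/166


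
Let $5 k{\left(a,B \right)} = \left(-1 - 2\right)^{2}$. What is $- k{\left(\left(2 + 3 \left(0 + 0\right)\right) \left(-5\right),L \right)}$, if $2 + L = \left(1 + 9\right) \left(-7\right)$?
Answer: $- \frac{9}{5} \approx -1.8$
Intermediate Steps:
$L = -72$ ($L = -2 + \left(1 + 9\right) \left(-7\right) = -2 + 10 \left(-7\right) = -2 - 70 = -72$)
$k{\left(a,B \right)} = \frac{9}{5}$ ($k{\left(a,B \right)} = \frac{\left(-1 - 2\right)^{2}}{5} = \frac{\left(-3\right)^{2}}{5} = \frac{1}{5} \cdot 9 = \frac{9}{5}$)
$- k{\left(\left(2 + 3 \left(0 + 0\right)\right) \left(-5\right),L \right)} = \left(-1\right) \frac{9}{5} = - \frac{9}{5}$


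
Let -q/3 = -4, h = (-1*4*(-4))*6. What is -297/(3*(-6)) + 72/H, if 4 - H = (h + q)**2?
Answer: 96159/5830 ≈ 16.494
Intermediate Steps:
h = 96 (h = -4*(-4)*6 = 16*6 = 96)
q = 12 (q = -3*(-4) = 12)
H = -11660 (H = 4 - (96 + 12)**2 = 4 - 1*108**2 = 4 - 1*11664 = 4 - 11664 = -11660)
-297/(3*(-6)) + 72/H = -297/(3*(-6)) + 72/(-11660) = -297/(-18) + 72*(-1/11660) = -297*(-1/18) - 18/2915 = 33/2 - 18/2915 = 96159/5830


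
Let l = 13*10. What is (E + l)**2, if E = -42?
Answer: 7744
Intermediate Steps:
l = 130
(E + l)**2 = (-42 + 130)**2 = 88**2 = 7744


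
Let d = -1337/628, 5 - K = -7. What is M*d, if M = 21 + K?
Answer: -44121/628 ≈ -70.256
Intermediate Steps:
K = 12 (K = 5 - 1*(-7) = 5 + 7 = 12)
d = -1337/628 (d = -1337*1/628 = -1337/628 ≈ -2.1290)
M = 33 (M = 21 + 12 = 33)
M*d = 33*(-1337/628) = -44121/628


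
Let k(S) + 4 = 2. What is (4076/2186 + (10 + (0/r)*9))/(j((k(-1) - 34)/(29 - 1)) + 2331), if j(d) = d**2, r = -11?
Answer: 158858/31232475 ≈ 0.0050863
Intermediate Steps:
k(S) = -2 (k(S) = -4 + 2 = -2)
(4076/2186 + (10 + (0/r)*9))/(j((k(-1) - 34)/(29 - 1)) + 2331) = (4076/2186 + (10 + (0/(-11))*9))/(((-2 - 34)/(29 - 1))**2 + 2331) = (4076*(1/2186) + (10 + (0*(-1/11))*9))/((-36/28)**2 + 2331) = (2038/1093 + (10 + 0*9))/((-36*1/28)**2 + 2331) = (2038/1093 + (10 + 0))/((-9/7)**2 + 2331) = (2038/1093 + 10)/(81/49 + 2331) = 12968/(1093*(114300/49)) = (12968/1093)*(49/114300) = 158858/31232475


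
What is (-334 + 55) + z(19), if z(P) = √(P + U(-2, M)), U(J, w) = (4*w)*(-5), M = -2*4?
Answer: -279 + √179 ≈ -265.62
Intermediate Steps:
M = -8
U(J, w) = -20*w
z(P) = √(160 + P) (z(P) = √(P - 20*(-8)) = √(P + 160) = √(160 + P))
(-334 + 55) + z(19) = (-334 + 55) + √(160 + 19) = -279 + √179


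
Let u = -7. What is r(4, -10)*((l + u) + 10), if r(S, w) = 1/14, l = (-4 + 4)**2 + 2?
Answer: 5/14 ≈ 0.35714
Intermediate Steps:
l = 2 (l = 0**2 + 2 = 0 + 2 = 2)
r(S, w) = 1/14
r(4, -10)*((l + u) + 10) = ((2 - 7) + 10)/14 = (-5 + 10)/14 = (1/14)*5 = 5/14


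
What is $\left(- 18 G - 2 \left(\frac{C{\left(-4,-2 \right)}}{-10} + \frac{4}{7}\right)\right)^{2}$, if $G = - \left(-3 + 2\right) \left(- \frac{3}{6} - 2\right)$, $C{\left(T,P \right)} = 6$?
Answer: $\frac{2486929}{1225} \approx 2030.1$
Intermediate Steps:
$G = - \frac{5}{2}$ ($G = - \left(-1\right) \left(\left(-3\right) \frac{1}{6} - 2\right) = - \left(-1\right) \left(- \frac{1}{2} - 2\right) = - \frac{\left(-1\right) \left(-5\right)}{2} = \left(-1\right) \frac{5}{2} = - \frac{5}{2} \approx -2.5$)
$\left(- 18 G - 2 \left(\frac{C{\left(-4,-2 \right)}}{-10} + \frac{4}{7}\right)\right)^{2} = \left(\left(-18\right) \left(- \frac{5}{2}\right) - 2 \left(\frac{6}{-10} + \frac{4}{7}\right)\right)^{2} = \left(45 - 2 \left(6 \left(- \frac{1}{10}\right) + 4 \cdot \frac{1}{7}\right)\right)^{2} = \left(45 - 2 \left(- \frac{3}{5} + \frac{4}{7}\right)\right)^{2} = \left(45 - - \frac{2}{35}\right)^{2} = \left(45 + \frac{2}{35}\right)^{2} = \left(\frac{1577}{35}\right)^{2} = \frac{2486929}{1225}$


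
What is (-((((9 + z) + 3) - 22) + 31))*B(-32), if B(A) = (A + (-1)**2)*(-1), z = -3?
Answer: -558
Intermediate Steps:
B(A) = -1 - A (B(A) = (A + 1)*(-1) = (1 + A)*(-1) = -1 - A)
(-((((9 + z) + 3) - 22) + 31))*B(-32) = (-((((9 - 3) + 3) - 22) + 31))*(-1 - 1*(-32)) = (-(((6 + 3) - 22) + 31))*(-1 + 32) = -((9 - 22) + 31)*31 = -(-13 + 31)*31 = -1*18*31 = -18*31 = -558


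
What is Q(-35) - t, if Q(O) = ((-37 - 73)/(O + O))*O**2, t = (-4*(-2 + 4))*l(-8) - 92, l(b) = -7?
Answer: 1961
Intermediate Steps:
t = -36 (t = -4*(-2 + 4)*(-7) - 92 = -4*2*(-7) - 92 = -8*(-7) - 92 = 56 - 92 = -36)
Q(O) = -55*O (Q(O) = (-110*1/(2*O))*O**2 = (-55/O)*O**2 = -55*O)
Q(-35) - t = -55*(-35) - 1*(-36) = 1925 + 36 = 1961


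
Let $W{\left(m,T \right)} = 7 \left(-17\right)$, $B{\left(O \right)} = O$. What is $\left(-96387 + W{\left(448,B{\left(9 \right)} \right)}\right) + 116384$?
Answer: $19878$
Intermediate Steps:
$W{\left(m,T \right)} = -119$
$\left(-96387 + W{\left(448,B{\left(9 \right)} \right)}\right) + 116384 = \left(-96387 - 119\right) + 116384 = -96506 + 116384 = 19878$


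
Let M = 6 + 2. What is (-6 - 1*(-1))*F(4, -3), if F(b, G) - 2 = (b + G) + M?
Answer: -55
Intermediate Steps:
M = 8
F(b, G) = 10 + G + b (F(b, G) = 2 + ((b + G) + 8) = 2 + ((G + b) + 8) = 2 + (8 + G + b) = 10 + G + b)
(-6 - 1*(-1))*F(4, -3) = (-6 - 1*(-1))*(10 - 3 + 4) = (-6 + 1)*11 = -5*11 = -55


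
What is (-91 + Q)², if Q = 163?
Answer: 5184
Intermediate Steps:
(-91 + Q)² = (-91 + 163)² = 72² = 5184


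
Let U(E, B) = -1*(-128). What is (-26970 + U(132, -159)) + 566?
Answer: -26276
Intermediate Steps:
U(E, B) = 128
(-26970 + U(132, -159)) + 566 = (-26970 + 128) + 566 = -26842 + 566 = -26276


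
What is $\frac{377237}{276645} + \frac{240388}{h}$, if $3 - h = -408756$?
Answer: $\frac{73567052381}{37693711185} \approx 1.9517$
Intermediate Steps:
$h = 408759$ ($h = 3 - -408756 = 3 + 408756 = 408759$)
$\frac{377237}{276645} + \frac{240388}{h} = \frac{377237}{276645} + \frac{240388}{408759} = \frac{73567052381}{37693711185}$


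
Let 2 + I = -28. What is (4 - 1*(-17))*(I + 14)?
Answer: -336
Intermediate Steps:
I = -30 (I = -2 - 28 = -30)
(4 - 1*(-17))*(I + 14) = (4 - 1*(-17))*(-30 + 14) = (4 + 17)*(-16) = 21*(-16) = -336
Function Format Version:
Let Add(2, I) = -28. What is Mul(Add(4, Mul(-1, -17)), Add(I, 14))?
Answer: -336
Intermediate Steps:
I = -30 (I = Add(-2, -28) = -30)
Mul(Add(4, Mul(-1, -17)), Add(I, 14)) = Mul(Add(4, Mul(-1, -17)), Add(-30, 14)) = Mul(Add(4, 17), -16) = Mul(21, -16) = -336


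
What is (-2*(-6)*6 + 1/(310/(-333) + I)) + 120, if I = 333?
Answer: 21231501/110579 ≈ 192.00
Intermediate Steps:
(-2*(-6)*6 + 1/(310/(-333) + I)) + 120 = (-2*(-6)*6 + 1/(310/(-333) + 333)) + 120 = (12*6 + 1/(310*(-1/333) + 333)) + 120 = (72 + 1/(-310/333 + 333)) + 120 = (72 + 1/(110579/333)) + 120 = (72 + 333/110579) + 120 = 7962021/110579 + 120 = 21231501/110579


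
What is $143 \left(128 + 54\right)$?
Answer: $26026$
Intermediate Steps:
$143 \left(128 + 54\right) = 143 \cdot 182 = 26026$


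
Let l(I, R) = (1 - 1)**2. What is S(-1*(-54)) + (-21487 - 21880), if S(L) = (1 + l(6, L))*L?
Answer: -43313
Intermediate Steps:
l(I, R) = 0 (l(I, R) = 0**2 = 0)
S(L) = L (S(L) = (1 + 0)*L = 1*L = L)
S(-1*(-54)) + (-21487 - 21880) = -1*(-54) + (-21487 - 21880) = 54 - 43367 = -43313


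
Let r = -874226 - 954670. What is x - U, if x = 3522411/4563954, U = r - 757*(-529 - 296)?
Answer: 610744151705/507106 ≈ 1.2044e+6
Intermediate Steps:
r = -1828896
U = -1204371 (U = -1828896 - 757*(-529 - 296) = -1828896 - 757*(-825) = -1828896 - 1*(-624525) = -1828896 + 624525 = -1204371)
x = 391379/507106 (x = 3522411*(1/4563954) = 391379/507106 ≈ 0.77179)
x - U = 391379/507106 - 1*(-1204371) = 391379/507106 + 1204371 = 610744151705/507106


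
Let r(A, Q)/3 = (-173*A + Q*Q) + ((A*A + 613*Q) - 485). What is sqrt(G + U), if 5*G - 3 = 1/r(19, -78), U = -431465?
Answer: I*sqrt(21979981779568645)/225705 ≈ 656.86*I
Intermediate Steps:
r(A, Q) = -1455 - 519*A + 3*A**2 + 3*Q**2 + 1839*Q (r(A, Q) = 3*((-173*A + Q*Q) + ((A*A + 613*Q) - 485)) = 3*((-173*A + Q**2) + ((A**2 + 613*Q) - 485)) = 3*((Q**2 - 173*A) + (-485 + A**2 + 613*Q)) = 3*(-485 + A**2 + Q**2 - 173*A + 613*Q) = -1455 - 519*A + 3*A**2 + 3*Q**2 + 1839*Q)
G = 406268/677115 (G = 3/5 + 1/(5*(-1455 - 519*19 + 3*19**2 + 3*(-78)**2 + 1839*(-78))) = 3/5 + 1/(5*(-1455 - 9861 + 3*361 + 3*6084 - 143442)) = 3/5 + 1/(5*(-1455 - 9861 + 1083 + 18252 - 143442)) = 3/5 + (1/5)/(-135423) = 3/5 + (1/5)*(-1/135423) = 3/5 - 1/677115 = 406268/677115 ≈ 0.60000)
sqrt(G + U) = sqrt(406268/677115 - 431465) = sqrt(-292151017207/677115) = I*sqrt(21979981779568645)/225705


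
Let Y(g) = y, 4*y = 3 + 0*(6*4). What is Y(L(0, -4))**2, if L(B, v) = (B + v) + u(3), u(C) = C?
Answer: 9/16 ≈ 0.56250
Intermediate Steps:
L(B, v) = 3 + B + v (L(B, v) = (B + v) + 3 = 3 + B + v)
y = 3/4 (y = (3 + 0*(6*4))/4 = (3 + 0*24)/4 = (3 + 0)/4 = (1/4)*3 = 3/4 ≈ 0.75000)
Y(g) = 3/4
Y(L(0, -4))**2 = (3/4)**2 = 9/16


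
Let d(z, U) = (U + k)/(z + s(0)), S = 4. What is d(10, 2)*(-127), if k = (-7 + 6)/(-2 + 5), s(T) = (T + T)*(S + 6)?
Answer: -127/6 ≈ -21.167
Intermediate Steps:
s(T) = 20*T (s(T) = (T + T)*(4 + 6) = (2*T)*10 = 20*T)
k = -⅓ (k = -1/3 = -1*⅓ = -⅓ ≈ -0.33333)
d(z, U) = (-⅓ + U)/z (d(z, U) = (U - ⅓)/(z + 20*0) = (-⅓ + U)/(z + 0) = (-⅓ + U)/z)
d(10, 2)*(-127) = ((-⅓ + 2)/10)*(-127) = ((⅒)*(5/3))*(-127) = (⅙)*(-127) = -127/6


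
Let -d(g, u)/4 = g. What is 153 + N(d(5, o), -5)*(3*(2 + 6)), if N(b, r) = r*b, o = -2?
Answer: 2553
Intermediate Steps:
d(g, u) = -4*g
N(b, r) = b*r
153 + N(d(5, o), -5)*(3*(2 + 6)) = 153 + (-4*5*(-5))*(3*(2 + 6)) = 153 + (-20*(-5))*(3*8) = 153 + 100*24 = 153 + 2400 = 2553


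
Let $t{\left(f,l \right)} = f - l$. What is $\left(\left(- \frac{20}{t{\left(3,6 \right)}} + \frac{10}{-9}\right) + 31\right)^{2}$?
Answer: $\frac{108241}{81} \approx 1336.3$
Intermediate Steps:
$\left(\left(- \frac{20}{t{\left(3,6 \right)}} + \frac{10}{-9}\right) + 31\right)^{2} = \left(\left(- \frac{20}{3 - 6} + \frac{10}{-9}\right) + 31\right)^{2} = \left(\left(- \frac{20}{3 - 6} + 10 \left(- \frac{1}{9}\right)\right) + 31\right)^{2} = \left(\left(- \frac{20}{-3} - \frac{10}{9}\right) + 31\right)^{2} = \left(\left(\left(-20\right) \left(- \frac{1}{3}\right) - \frac{10}{9}\right) + 31\right)^{2} = \left(\left(\frac{20}{3} - \frac{10}{9}\right) + 31\right)^{2} = \left(\frac{50}{9} + 31\right)^{2} = \left(\frac{329}{9}\right)^{2} = \frac{108241}{81}$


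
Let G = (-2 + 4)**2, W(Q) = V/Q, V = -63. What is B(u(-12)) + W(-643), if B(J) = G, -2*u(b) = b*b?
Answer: 2635/643 ≈ 4.0980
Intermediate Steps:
u(b) = -b**2/2 (u(b) = -b*b/2 = -b**2/2)
W(Q) = -63/Q
G = 4 (G = 2**2 = 4)
B(J) = 4
B(u(-12)) + W(-643) = 4 - 63/(-643) = 4 - 63*(-1/643) = 4 + 63/643 = 2635/643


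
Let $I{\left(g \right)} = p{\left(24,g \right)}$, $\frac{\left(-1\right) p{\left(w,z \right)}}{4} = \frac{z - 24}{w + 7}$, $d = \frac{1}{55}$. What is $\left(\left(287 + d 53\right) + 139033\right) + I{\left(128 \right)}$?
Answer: $\frac{237519363}{1705} \approx 1.3931 \cdot 10^{5}$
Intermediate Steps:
$d = \frac{1}{55} \approx 0.018182$
$p{\left(w,z \right)} = - \frac{4 \left(-24 + z\right)}{7 + w}$ ($p{\left(w,z \right)} = - 4 \frac{z - 24}{w + 7} = - 4 \frac{-24 + z}{7 + w} = - \frac{4 \left(-24 + z\right)}{7 + w}$)
$I{\left(g \right)} = \frac{96}{31} - \frac{4 g}{31}$ ($I{\left(g \right)} = \frac{4 \left(24 - g\right)}{7 + 24} = \frac{4 \left(24 - g\right)}{31} = 4 \cdot \frac{1}{31} \left(24 - g\right) = \frac{96}{31} - \frac{4 g}{31}$)
$\left(\left(287 + d 53\right) + 139033\right) + I{\left(128 \right)} = \left(\left(287 + \frac{1}{55} \cdot 53\right) + 139033\right) + \left(\frac{96}{31} - \frac{512}{31}\right) = \left(\left(287 + \frac{53}{55}\right) + 139033\right) + \left(\frac{96}{31} - \frac{512}{31}\right) = \left(\frac{15838}{55} + 139033\right) - \frac{416}{31} = \frac{7662653}{55} - \frac{416}{31} = \frac{237519363}{1705}$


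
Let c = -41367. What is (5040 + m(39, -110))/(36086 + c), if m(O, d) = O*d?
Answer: -750/5281 ≈ -0.14202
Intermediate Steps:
(5040 + m(39, -110))/(36086 + c) = (5040 + 39*(-110))/(36086 - 41367) = (5040 - 4290)/(-5281) = 750*(-1/5281) = -750/5281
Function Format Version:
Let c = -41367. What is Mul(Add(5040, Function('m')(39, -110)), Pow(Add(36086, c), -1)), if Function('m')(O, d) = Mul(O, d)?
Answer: Rational(-750, 5281) ≈ -0.14202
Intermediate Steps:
Mul(Add(5040, Function('m')(39, -110)), Pow(Add(36086, c), -1)) = Mul(Add(5040, Mul(39, -110)), Pow(Add(36086, -41367), -1)) = Mul(Add(5040, -4290), Pow(-5281, -1)) = Mul(750, Rational(-1, 5281)) = Rational(-750, 5281)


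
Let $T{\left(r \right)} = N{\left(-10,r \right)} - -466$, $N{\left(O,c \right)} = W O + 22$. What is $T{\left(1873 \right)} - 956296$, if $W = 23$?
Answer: $-956038$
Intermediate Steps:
$N{\left(O,c \right)} = 22 + 23 O$ ($N{\left(O,c \right)} = 23 O + 22 = 22 + 23 O$)
$T{\left(r \right)} = 258$ ($T{\left(r \right)} = \left(22 + 23 \left(-10\right)\right) - -466 = \left(22 - 230\right) + 466 = -208 + 466 = 258$)
$T{\left(1873 \right)} - 956296 = 258 - 956296 = -956038$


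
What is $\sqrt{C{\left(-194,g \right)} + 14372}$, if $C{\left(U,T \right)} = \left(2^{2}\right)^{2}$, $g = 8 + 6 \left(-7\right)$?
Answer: $2 \sqrt{3597} \approx 119.95$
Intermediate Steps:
$g = -34$ ($g = 8 - 42 = -34$)
$C{\left(U,T \right)} = 16$ ($C{\left(U,T \right)} = 4^{2} = 16$)
$\sqrt{C{\left(-194,g \right)} + 14372} = \sqrt{16 + 14372} = \sqrt{14388} = 2 \sqrt{3597}$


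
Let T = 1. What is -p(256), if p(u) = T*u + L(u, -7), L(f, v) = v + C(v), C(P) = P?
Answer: -242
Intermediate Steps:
L(f, v) = 2*v (L(f, v) = v + v = 2*v)
p(u) = -14 + u (p(u) = 1*u + 2*(-7) = u - 14 = -14 + u)
-p(256) = -(-14 + 256) = -1*242 = -242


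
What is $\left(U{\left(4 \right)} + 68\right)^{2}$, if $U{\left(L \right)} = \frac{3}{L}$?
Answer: $\frac{75625}{16} \approx 4726.6$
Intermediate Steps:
$\left(U{\left(4 \right)} + 68\right)^{2} = \left(\frac{3}{4} + 68\right)^{2} = \left(\frac{275}{4}\right)^{2} = \frac{75625}{16}$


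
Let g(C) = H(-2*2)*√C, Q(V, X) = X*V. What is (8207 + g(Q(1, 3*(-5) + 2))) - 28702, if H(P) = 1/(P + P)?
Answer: -20495 - I*√13/8 ≈ -20495.0 - 0.45069*I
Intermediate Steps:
H(P) = 1/(2*P)
Q(V, X) = V*X
g(C) = -√C/8 (g(C) = (1/(2*((-2*2))))*√C = ((½)/(-4))*√C = ((½)*(-¼))*√C = -√C/8)
(8207 + g(Q(1, 3*(-5) + 2))) - 28702 = (8207 - √(3*(-5) + 2)/8) - 28702 = (8207 - √(-15 + 2)/8) - 28702 = (8207 - I*√13/8) - 28702 = -20495 - I*√13/8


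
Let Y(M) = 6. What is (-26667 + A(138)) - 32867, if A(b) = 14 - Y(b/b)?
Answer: -59526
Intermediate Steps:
A(b) = 8 (A(b) = 14 - 1*6 = 14 - 6 = 8)
(-26667 + A(138)) - 32867 = (-26667 + 8) - 32867 = -26659 - 32867 = -59526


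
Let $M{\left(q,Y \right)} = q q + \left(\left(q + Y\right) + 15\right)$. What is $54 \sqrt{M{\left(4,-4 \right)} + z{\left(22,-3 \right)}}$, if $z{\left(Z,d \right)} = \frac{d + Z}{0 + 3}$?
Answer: $72 \sqrt{21} \approx 329.95$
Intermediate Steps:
$z{\left(Z,d \right)} = \frac{Z}{3} + \frac{d}{3}$ ($z{\left(Z,d \right)} = \frac{Z + d}{3} = \left(Z + d\right) \frac{1}{3} = \frac{Z}{3} + \frac{d}{3}$)
$M{\left(q,Y \right)} = 15 + Y + q + q^{2}$ ($M{\left(q,Y \right)} = q^{2} + \left(\left(Y + q\right) + 15\right) = q^{2} + \left(15 + Y + q\right) = 15 + Y + q + q^{2}$)
$54 \sqrt{M{\left(4,-4 \right)} + z{\left(22,-3 \right)}} = 54 \sqrt{\left(15 - 4 + 4 + 4^{2}\right) + \left(\frac{1}{3} \cdot 22 + \frac{1}{3} \left(-3\right)\right)} = 54 \sqrt{\left(15 - 4 + 4 + 16\right) + \left(\frac{22}{3} - 1\right)} = 54 \sqrt{31 + \frac{19}{3}} = 54 \sqrt{\frac{112}{3}} = 54 \frac{4 \sqrt{21}}{3} = 72 \sqrt{21}$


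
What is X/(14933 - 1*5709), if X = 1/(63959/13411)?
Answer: 13411/589957816 ≈ 2.2732e-5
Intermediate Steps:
X = 13411/63959 (X = 1/(63959*(1/13411)) = 1/(63959/13411) = 13411/63959 ≈ 0.20968)
X/(14933 - 1*5709) = 13411/(63959*(14933 - 1*5709)) = 13411/(63959*(14933 - 5709)) = (13411/63959)/9224 = (13411/63959)*(1/9224) = 13411/589957816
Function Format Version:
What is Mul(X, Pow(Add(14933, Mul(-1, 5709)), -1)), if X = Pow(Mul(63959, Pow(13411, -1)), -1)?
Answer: Rational(13411, 589957816) ≈ 2.2732e-5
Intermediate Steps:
X = Rational(13411, 63959) (X = Pow(Mul(63959, Rational(1, 13411)), -1) = Pow(Rational(63959, 13411), -1) = Rational(13411, 63959) ≈ 0.20968)
Mul(X, Pow(Add(14933, Mul(-1, 5709)), -1)) = Mul(Rational(13411, 63959), Pow(Add(14933, Mul(-1, 5709)), -1)) = Mul(Rational(13411, 63959), Pow(Add(14933, -5709), -1)) = Mul(Rational(13411, 63959), Pow(9224, -1)) = Mul(Rational(13411, 63959), Rational(1, 9224)) = Rational(13411, 589957816)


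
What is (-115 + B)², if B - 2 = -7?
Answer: 14400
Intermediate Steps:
B = -5 (B = 2 - 7 = -5)
(-115 + B)² = (-115 - 5)² = (-120)² = 14400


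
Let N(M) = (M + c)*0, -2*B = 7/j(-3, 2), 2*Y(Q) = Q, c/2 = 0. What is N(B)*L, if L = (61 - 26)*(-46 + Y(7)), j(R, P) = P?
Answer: 0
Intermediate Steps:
c = 0 (c = 2*0 = 0)
Y(Q) = Q/2
L = -2975/2 (L = (61 - 26)*(-46 + (½)*7) = 35*(-46 + 7/2) = 35*(-85/2) = -2975/2 ≈ -1487.5)
B = -7/4 (B = -7/(2*2) = -½*7/2 = -7/4 ≈ -1.7500)
N(M) = 0 (N(M) = (M + 0)*0 = M*0 = 0)
N(B)*L = 0*(-2975/2) = 0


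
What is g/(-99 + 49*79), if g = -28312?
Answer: -7078/943 ≈ -7.5058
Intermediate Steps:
g/(-99 + 49*79) = -28312/(-99 + 49*79) = -28312/(-99 + 3871) = -28312/3772 = -28312*1/3772 = -7078/943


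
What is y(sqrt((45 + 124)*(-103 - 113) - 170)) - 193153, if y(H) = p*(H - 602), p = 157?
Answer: -287667 + 157*I*sqrt(36674) ≈ -2.8767e+5 + 30066.0*I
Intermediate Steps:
y(H) = -94514 + 157*H (y(H) = 157*(H - 602) = 157*(-602 + H) = -94514 + 157*H)
y(sqrt((45 + 124)*(-103 - 113) - 170)) - 193153 = (-94514 + 157*sqrt((45 + 124)*(-103 - 113) - 170)) - 193153 = (-94514 + 157*sqrt(169*(-216) - 170)) - 193153 = (-94514 + 157*sqrt(-36504 - 170)) - 193153 = (-94514 + 157*sqrt(-36674)) - 193153 = (-94514 + 157*(I*sqrt(36674))) - 193153 = (-94514 + 157*I*sqrt(36674)) - 193153 = -287667 + 157*I*sqrt(36674)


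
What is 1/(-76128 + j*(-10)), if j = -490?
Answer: -1/71228 ≈ -1.4039e-5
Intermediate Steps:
1/(-76128 + j*(-10)) = 1/(-76128 - 490*(-10)) = 1/(-76128 + 4900) = 1/(-71228) = -1/71228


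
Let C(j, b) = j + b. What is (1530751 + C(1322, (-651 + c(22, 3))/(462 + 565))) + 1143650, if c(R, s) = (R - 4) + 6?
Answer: 2747966894/1027 ≈ 2.6757e+6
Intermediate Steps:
c(R, s) = 2 + R (c(R, s) = (-4 + R) + 6 = 2 + R)
C(j, b) = b + j
(1530751 + C(1322, (-651 + c(22, 3))/(462 + 565))) + 1143650 = (1530751 + ((-651 + (2 + 22))/(462 + 565) + 1322)) + 1143650 = (1530751 + ((-651 + 24)/1027 + 1322)) + 1143650 = (1530751 + (-627*1/1027 + 1322)) + 1143650 = (1530751 + (-627/1027 + 1322)) + 1143650 = (1530751 + 1357067/1027) + 1143650 = 1573438344/1027 + 1143650 = 2747966894/1027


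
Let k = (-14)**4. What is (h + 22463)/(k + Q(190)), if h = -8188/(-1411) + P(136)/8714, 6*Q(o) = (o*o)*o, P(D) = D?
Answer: 414396487995/21792142987796 ≈ 0.019016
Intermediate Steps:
Q(o) = o**3/6 (Q(o) = ((o*o)*o)/6 = (o**2*o)/6 = o**3/6)
k = 38416
h = 35771064/6147727 (h = -8188/(-1411) + 136/8714 = -8188*(-1/1411) + 136*(1/8714) = 8188/1411 + 68/4357 = 35771064/6147727 ≈ 5.8186)
(h + 22463)/(k + Q(190)) = (35771064/6147727 + 22463)/(38416 + (1/6)*190**3) = 138132162665/(6147727*(38416 + (1/6)*6859000)) = 138132162665/(6147727*(38416 + 3429500/3)) = 138132162665/(6147727*(3544748/3)) = (138132162665/6147727)*(3/3544748) = 414396487995/21792142987796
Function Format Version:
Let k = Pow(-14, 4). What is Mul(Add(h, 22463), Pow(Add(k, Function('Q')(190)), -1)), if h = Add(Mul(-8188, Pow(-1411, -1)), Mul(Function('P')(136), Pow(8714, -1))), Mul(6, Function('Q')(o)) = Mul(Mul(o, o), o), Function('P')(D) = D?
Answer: Rational(414396487995, 21792142987796) ≈ 0.019016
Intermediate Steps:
Function('Q')(o) = Mul(Rational(1, 6), Pow(o, 3)) (Function('Q')(o) = Mul(Rational(1, 6), Mul(Mul(o, o), o)) = Mul(Rational(1, 6), Mul(Pow(o, 2), o)) = Mul(Rational(1, 6), Pow(o, 3)))
k = 38416
h = Rational(35771064, 6147727) (h = Add(Mul(-8188, Pow(-1411, -1)), Mul(136, Pow(8714, -1))) = Add(Mul(-8188, Rational(-1, 1411)), Mul(136, Rational(1, 8714))) = Add(Rational(8188, 1411), Rational(68, 4357)) = Rational(35771064, 6147727) ≈ 5.8186)
Mul(Add(h, 22463), Pow(Add(k, Function('Q')(190)), -1)) = Mul(Add(Rational(35771064, 6147727), 22463), Pow(Add(38416, Mul(Rational(1, 6), Pow(190, 3))), -1)) = Mul(Rational(138132162665, 6147727), Pow(Add(38416, Mul(Rational(1, 6), 6859000)), -1)) = Mul(Rational(138132162665, 6147727), Pow(Add(38416, Rational(3429500, 3)), -1)) = Mul(Rational(138132162665, 6147727), Pow(Rational(3544748, 3), -1)) = Mul(Rational(138132162665, 6147727), Rational(3, 3544748)) = Rational(414396487995, 21792142987796)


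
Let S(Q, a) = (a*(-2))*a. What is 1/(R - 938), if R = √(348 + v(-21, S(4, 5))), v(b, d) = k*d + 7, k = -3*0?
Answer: -938/879489 - √355/879489 ≈ -0.0010880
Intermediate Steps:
k = 0
S(Q, a) = -2*a² (S(Q, a) = (-2*a)*a = -2*a²)
v(b, d) = 7 (v(b, d) = 0*d + 7 = 0 + 7 = 7)
R = √355 (R = √(348 + 7) = √355 ≈ 18.841)
1/(R - 938) = 1/(√355 - 938) = 1/(-938 + √355)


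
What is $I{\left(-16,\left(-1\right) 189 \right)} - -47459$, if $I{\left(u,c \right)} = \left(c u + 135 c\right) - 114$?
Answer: $24854$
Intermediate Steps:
$I{\left(u,c \right)} = -114 + 135 c + c u$ ($I{\left(u,c \right)} = \left(135 c + c u\right) - 114 = -114 + 135 c + c u$)
$I{\left(-16,\left(-1\right) 189 \right)} - -47459 = \left(-114 + 135 \left(\left(-1\right) 189\right) + \left(-1\right) 189 \left(-16\right)\right) - -47459 = \left(-114 + 135 \left(-189\right) - -3024\right) + 47459 = \left(-114 - 25515 + 3024\right) + 47459 = -22605 + 47459 = 24854$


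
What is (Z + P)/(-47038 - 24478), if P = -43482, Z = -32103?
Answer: 75585/71516 ≈ 1.0569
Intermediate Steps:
(Z + P)/(-47038 - 24478) = (-32103 - 43482)/(-47038 - 24478) = -75585/(-71516) = -75585*(-1/71516) = 75585/71516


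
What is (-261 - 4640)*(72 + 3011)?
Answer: -15109783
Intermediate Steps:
(-261 - 4640)*(72 + 3011) = -4901*3083 = -15109783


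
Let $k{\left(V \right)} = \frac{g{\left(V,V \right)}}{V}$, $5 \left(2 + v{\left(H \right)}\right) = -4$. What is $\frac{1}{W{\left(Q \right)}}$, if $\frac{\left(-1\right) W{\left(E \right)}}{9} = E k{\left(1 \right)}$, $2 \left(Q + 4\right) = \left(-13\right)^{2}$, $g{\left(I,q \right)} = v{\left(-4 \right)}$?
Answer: $\frac{5}{10143} \approx 0.00049295$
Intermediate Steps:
$v{\left(H \right)} = - \frac{14}{5}$ ($v{\left(H \right)} = -2 + \frac{1}{5} \left(-4\right) = -2 - \frac{4}{5} = - \frac{14}{5}$)
$g{\left(I,q \right)} = - \frac{14}{5}$
$k{\left(V \right)} = - \frac{14}{5 V}$
$Q = \frac{161}{2}$ ($Q = -4 + \frac{\left(-13\right)^{2}}{2} = -4 + \frac{1}{2} \cdot 169 = -4 + \frac{169}{2} = \frac{161}{2} \approx 80.5$)
$W{\left(E \right)} = \frac{126 E}{5}$ ($W{\left(E \right)} = - 9 E \left(- \frac{14}{5 \cdot 1}\right) = - 9 E \left(\left(- \frac{14}{5}\right) 1\right) = - 9 E \left(- \frac{14}{5}\right) = - 9 \left(- \frac{14 E}{5}\right) = \frac{126 E}{5}$)
$\frac{1}{W{\left(Q \right)}} = \frac{1}{\frac{126}{5} \cdot \frac{161}{2}} = \frac{1}{\frac{10143}{5}} = \frac{5}{10143}$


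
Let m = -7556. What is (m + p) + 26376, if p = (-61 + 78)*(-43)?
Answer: 18089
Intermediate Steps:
p = -731 (p = 17*(-43) = -731)
(m + p) + 26376 = (-7556 - 731) + 26376 = -8287 + 26376 = 18089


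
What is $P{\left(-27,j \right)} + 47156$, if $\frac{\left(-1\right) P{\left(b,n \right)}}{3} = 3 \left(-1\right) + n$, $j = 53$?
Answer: $47006$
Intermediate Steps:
$P{\left(b,n \right)} = 9 - 3 n$ ($P{\left(b,n \right)} = - 3 \left(3 \left(-1\right) + n\right) = - 3 \left(-3 + n\right) = 9 - 3 n$)
$P{\left(-27,j \right)} + 47156 = \left(9 - 159\right) + 47156 = -150 + 47156 = 47006$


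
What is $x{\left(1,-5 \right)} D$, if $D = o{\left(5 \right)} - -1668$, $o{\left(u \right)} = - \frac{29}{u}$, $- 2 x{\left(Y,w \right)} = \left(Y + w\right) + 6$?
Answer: $- \frac{8311}{5} \approx -1662.2$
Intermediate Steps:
$x{\left(Y,w \right)} = -3 - \frac{Y}{2} - \frac{w}{2}$ ($x{\left(Y,w \right)} = - \frac{\left(Y + w\right) + 6}{2} = - \frac{6 + Y + w}{2} = -3 - \frac{Y}{2} - \frac{w}{2}$)
$D = \frac{8311}{5}$ ($D = - \frac{29}{5} - -1668 = \left(-29\right) \frac{1}{5} + 1668 = - \frac{29}{5} + 1668 = \frac{8311}{5} \approx 1662.2$)
$x{\left(1,-5 \right)} D = \left(-3 - \frac{1}{2} - - \frac{5}{2}\right) \frac{8311}{5} = \left(-3 - \frac{1}{2} + \frac{5}{2}\right) \frac{8311}{5} = \left(-1\right) \frac{8311}{5} = - \frac{8311}{5}$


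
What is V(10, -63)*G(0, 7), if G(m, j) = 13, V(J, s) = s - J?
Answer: -949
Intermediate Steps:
V(10, -63)*G(0, 7) = (-63 - 1*10)*13 = (-63 - 10)*13 = -73*13 = -949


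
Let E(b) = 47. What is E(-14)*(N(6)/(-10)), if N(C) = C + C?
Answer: -282/5 ≈ -56.400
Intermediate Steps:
N(C) = 2*C
E(-14)*(N(6)/(-10)) = 47*((2*6)/(-10)) = 47*(12*(-1/10)) = 47*(-6/5) = -282/5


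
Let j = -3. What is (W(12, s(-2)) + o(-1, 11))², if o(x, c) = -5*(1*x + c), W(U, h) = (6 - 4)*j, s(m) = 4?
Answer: 3136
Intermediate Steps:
W(U, h) = -6 (W(U, h) = (6 - 4)*(-3) = 2*(-3) = -6)
o(x, c) = -5*c - 5*x (o(x, c) = -5*(x + c) = -5*(c + x) = -5*c - 5*x)
(W(12, s(-2)) + o(-1, 11))² = (-6 + (-5*11 - 5*(-1)))² = (-6 + (-55 + 5))² = (-6 - 50)² = (-56)² = 3136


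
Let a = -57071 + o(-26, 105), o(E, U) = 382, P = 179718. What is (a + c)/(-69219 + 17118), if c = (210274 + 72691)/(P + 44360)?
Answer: 4234158259/3891562626 ≈ 1.0880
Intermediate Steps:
c = 282965/224078 (c = (210274 + 72691)/(179718 + 44360) = 282965/224078 ≈ 1.2628)
a = -56689 (a = -57071 + 382 = -56689)
(a + c)/(-69219 + 17118) = (-56689 + 282965/224078)/(-69219 + 17118) = -12702474777/224078/(-52101) = -12702474777/224078*(-1/52101) = 4234158259/3891562626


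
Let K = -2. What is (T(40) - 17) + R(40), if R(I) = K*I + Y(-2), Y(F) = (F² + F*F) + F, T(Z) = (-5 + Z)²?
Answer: 1134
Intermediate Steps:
Y(F) = F + 2*F² (Y(F) = (F² + F²) + F = 2*F² + F = F + 2*F²)
R(I) = 6 - 2*I (R(I) = -2*I - 2*(1 + 2*(-2)) = -2*I - 2*(1 - 4) = -2*I - 2*(-3) = -2*I + 6 = 6 - 2*I)
(T(40) - 17) + R(40) = ((-5 + 40)² - 17) + (6 - 2*40) = (35² - 17) + (6 - 80) = (1225 - 17) - 74 = 1208 - 74 = 1134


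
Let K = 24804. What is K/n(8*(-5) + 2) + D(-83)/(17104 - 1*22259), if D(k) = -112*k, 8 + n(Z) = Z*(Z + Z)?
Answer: 561623/82480 ≈ 6.8092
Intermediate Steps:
n(Z) = -8 + 2*Z**2 (n(Z) = -8 + Z*(Z + Z) = -8 + Z*(2*Z) = -8 + 2*Z**2)
K/n(8*(-5) + 2) + D(-83)/(17104 - 1*22259) = 24804/(-8 + 2*(8*(-5) + 2)**2) + (-112*(-83))/(17104 - 1*22259) = 24804/(-8 + 2*(-40 + 2)**2) + 9296/(17104 - 22259) = 24804/(-8 + 2*(-38)**2) + 9296/(-5155) = 24804/(-8 + 2*1444) + 9296*(-1/5155) = 24804/(-8 + 2888) - 9296/5155 = 24804/2880 - 9296/5155 = 24804*(1/2880) - 9296/5155 = 689/80 - 9296/5155 = 561623/82480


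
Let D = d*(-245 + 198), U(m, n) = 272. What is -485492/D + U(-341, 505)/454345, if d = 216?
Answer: 55145906021/1153127610 ≈ 47.823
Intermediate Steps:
D = -10152 (D = 216*(-245 + 198) = 216*(-47) = -10152)
-485492/D + U(-341, 505)/454345 = -485492/(-10152) + 272/454345 = -485492*(-1/10152) + 272*(1/454345) = 121373/2538 + 272/454345 = 55145906021/1153127610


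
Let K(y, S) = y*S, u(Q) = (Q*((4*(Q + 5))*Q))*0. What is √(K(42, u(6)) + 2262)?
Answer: √2262 ≈ 47.560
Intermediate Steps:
u(Q) = 0 (u(Q) = (Q*((4*(5 + Q))*Q))*0 = (Q*((20 + 4*Q)*Q))*0 = (Q*(Q*(20 + 4*Q)))*0 = (Q²*(20 + 4*Q))*0 = 0)
K(y, S) = S*y
√(K(42, u(6)) + 2262) = √(0*42 + 2262) = √(0 + 2262) = √2262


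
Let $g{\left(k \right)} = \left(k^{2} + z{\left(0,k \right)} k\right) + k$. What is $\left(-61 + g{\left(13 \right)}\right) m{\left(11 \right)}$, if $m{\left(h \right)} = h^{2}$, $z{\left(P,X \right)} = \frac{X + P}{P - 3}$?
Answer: $\frac{23474}{3} \approx 7824.7$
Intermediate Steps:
$z{\left(P,X \right)} = \frac{P + X}{-3 + P}$
$g{\left(k \right)} = k + \frac{2 k^{2}}{3}$ ($g{\left(k \right)} = \left(k^{2} + \frac{0 + k}{-3 + 0} k\right) + k = \left(k^{2} + \frac{k}{-3} k\right) + k = \left(k^{2} + - \frac{k}{3} k\right) + k = \left(k^{2} - \frac{k^{2}}{3}\right) + k = \frac{2 k^{2}}{3} + k = k + \frac{2 k^{2}}{3}$)
$\left(-61 + g{\left(13 \right)}\right) m{\left(11 \right)} = \left(-61 + \frac{1}{3} \cdot 13 \left(3 + 2 \cdot 13\right)\right) 11^{2} = \left(-61 + \frac{1}{3} \cdot 13 \left(3 + 26\right)\right) 121 = \left(-61 + \frac{1}{3} \cdot 13 \cdot 29\right) 121 = \left(-61 + \frac{377}{3}\right) 121 = \frac{194}{3} \cdot 121 = \frac{23474}{3}$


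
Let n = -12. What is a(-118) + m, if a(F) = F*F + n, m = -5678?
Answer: 8234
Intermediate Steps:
a(F) = -12 + F**2 (a(F) = F*F - 12 = F**2 - 12 = -12 + F**2)
a(-118) + m = (-12 + (-118)**2) - 5678 = (-12 + 13924) - 5678 = 13912 - 5678 = 8234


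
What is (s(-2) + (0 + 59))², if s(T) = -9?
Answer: 2500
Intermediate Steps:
(s(-2) + (0 + 59))² = (-9 + (0 + 59))² = (-9 + 59)² = 50² = 2500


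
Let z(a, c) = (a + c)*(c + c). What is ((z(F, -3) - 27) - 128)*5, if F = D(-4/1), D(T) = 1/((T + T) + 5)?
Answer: -675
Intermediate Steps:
D(T) = 1/(5 + 2*T) (D(T) = 1/(2*T + 5) = 1/(5 + 2*T))
F = -1/3 (F = 1/(5 + 2*(-4/1)) = 1/(5 + 2*(-4*1)) = 1/(5 + 2*(-4)) = 1/(5 - 8) = 1/(-3) = -1/3 ≈ -0.33333)
z(a, c) = 2*c*(a + c) (z(a, c) = (a + c)*(2*c) = 2*c*(a + c))
((z(F, -3) - 27) - 128)*5 = ((2*(-3)*(-1/3 - 3) - 27) - 128)*5 = ((2*(-3)*(-10/3) - 27) - 128)*5 = ((20 - 27) - 128)*5 = (-7 - 128)*5 = -135*5 = -675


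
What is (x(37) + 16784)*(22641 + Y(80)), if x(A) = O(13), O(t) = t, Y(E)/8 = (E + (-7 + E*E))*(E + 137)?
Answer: 189130339893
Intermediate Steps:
Y(E) = 8*(137 + E)*(-7 + E + E²) (Y(E) = 8*((E + (-7 + E*E))*(E + 137)) = 8*((E + (-7 + E²))*(137 + E)) = 8*((-7 + E + E²)*(137 + E)) = 8*((137 + E)*(-7 + E + E²)) = 8*(137 + E)*(-7 + E + E²))
x(A) = 13
(x(37) + 16784)*(22641 + Y(80)) = (13 + 16784)*(22641 + (-7672 + 8*80³ + 1040*80 + 1104*80²)) = 16797*(22641 + (-7672 + 8*512000 + 83200 + 1104*6400)) = 16797*(22641 + (-7672 + 4096000 + 83200 + 7065600)) = 16797*(22641 + 11237128) = 16797*11259769 = 189130339893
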